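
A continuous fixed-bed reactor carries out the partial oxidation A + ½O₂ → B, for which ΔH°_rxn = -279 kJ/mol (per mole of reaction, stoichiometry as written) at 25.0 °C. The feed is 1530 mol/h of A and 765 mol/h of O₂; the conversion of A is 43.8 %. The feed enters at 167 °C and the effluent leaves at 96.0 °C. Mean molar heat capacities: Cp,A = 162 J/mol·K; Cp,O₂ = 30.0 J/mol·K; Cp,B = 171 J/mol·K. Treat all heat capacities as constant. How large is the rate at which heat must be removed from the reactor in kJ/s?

Q_out = 57.4 kJ/s

Extent of reaction ξ = 0.438 × 1530 = 670.14 mol/h
Reaction term: ξ·ΔH°_rxn = 670.14 × -279 = -186970 kJ/h
Sensible, feed 167→25 °C: -38455 kJ/h
Outlet flows (mol/h): A 859.86, O₂ 429.93, B 670.14
Sensible, products 25→96.0 °C: 18942 kJ/h
Q = ΔH = -206480 kJ/h = -57.356 kW
Heat removed = 57.356 kJ/s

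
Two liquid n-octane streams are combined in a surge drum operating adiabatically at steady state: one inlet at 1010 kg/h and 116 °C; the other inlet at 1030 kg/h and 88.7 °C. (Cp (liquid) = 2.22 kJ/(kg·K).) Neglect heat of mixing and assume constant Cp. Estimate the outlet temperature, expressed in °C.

T_out = 102 °C

Adiabatic, steady state ⇒ Σ ṁᵢCp,ᵢ(T_out − Tᵢ) = 0
Σ ṁᵢCp,ᵢTᵢ = 1010×2.22×116 + 1030×2.22×88.7 = 462920
Σ ṁᵢCp,ᵢ = 1010×2.22 + 1030×2.22 = 4528.8
T_out = 462920 / 4528.8 = 102.22 °C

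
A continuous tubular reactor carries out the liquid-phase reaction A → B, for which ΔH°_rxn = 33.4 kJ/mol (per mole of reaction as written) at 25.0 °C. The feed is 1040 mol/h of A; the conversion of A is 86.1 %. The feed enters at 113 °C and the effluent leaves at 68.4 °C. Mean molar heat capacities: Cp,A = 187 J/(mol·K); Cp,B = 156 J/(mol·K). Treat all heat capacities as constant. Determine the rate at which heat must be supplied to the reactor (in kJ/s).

Extent of reaction ξ = 0.861 × 1040 = 895.44 mol/h
Reaction term: ξ·ΔH°_rxn = 895.44 × 33.4 = 29908 kJ/h
Sensible, feed 113→25 °C: -17114 kJ/h
Outlet flows (mol/h): A 144.56, B 895.44
Sensible, products 25→68.4 °C: 7235.7 kJ/h
Q = ΔH = 20029 kJ/h = 5.5637 kW
Heat supplied = 5.5637 kJ/s

Q_in = 5.56 kJ/s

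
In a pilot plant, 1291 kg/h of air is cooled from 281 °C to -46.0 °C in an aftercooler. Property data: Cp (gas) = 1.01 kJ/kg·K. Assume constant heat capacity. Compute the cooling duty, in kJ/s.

Q = ṁ·Cp·ΔT = 1291 × 1.01 × (-46.0 − 281) = -426380 kJ/h
Converting: 426380 / 3600 s = 118.44 kW

Q_c = 118 kJ/s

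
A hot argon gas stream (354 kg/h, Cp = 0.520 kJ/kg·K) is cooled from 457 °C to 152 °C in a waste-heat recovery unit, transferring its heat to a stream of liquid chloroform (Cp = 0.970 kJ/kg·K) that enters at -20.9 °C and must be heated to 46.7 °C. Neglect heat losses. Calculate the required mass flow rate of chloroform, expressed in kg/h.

Heat released by hot stream: Q = 354 × 0.520 × (457 − 152) = 56144 kJ/h
Energy balance on cold side (adiabatic exchanger): Q = ṁ_c·Cp_c·(T_c,out − T_c,in)
ṁ_c = 56144 / [0.970 × (46.7 − -20.9)] = 856.23 kg/h

ṁ_c = 856 kg/h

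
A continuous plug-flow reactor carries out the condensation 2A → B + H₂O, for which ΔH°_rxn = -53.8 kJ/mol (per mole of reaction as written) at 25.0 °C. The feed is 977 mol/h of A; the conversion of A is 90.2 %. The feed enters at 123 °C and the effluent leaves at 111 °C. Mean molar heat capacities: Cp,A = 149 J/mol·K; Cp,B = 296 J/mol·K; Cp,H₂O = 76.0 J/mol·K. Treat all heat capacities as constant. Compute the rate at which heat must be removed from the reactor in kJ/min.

Extent of reaction ξ = 0.902 × 977 / 2 = 440.63 mol/h
Reaction term: ξ·ΔH°_rxn = 440.63 × -53.8 = -23706 kJ/h
Sensible, feed 123→25 °C: -14266 kJ/h
Outlet flows (mol/h): A 95.746, B 440.63, H₂O 440.63
Sensible, products 25→111 °C: 15323 kJ/h
Q = ΔH = -22648 kJ/h = -6.2912 kW
Heat removed = 377.47 kJ/min

Q_out = 377 kJ/min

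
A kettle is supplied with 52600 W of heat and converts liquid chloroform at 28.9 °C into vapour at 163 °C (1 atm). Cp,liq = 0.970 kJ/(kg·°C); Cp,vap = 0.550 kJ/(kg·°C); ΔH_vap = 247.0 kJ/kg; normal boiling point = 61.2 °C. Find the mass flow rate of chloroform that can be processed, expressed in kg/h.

Δh = 0.970×(61.2−28.9) + 247.0 + 0.550×(163−61.2) = 334.32 kJ/kg
Q = 52600 W = 52.6 kJ/s = 189360 kJ/h
ṁ = Q/Δh = 189360 / 334.32 = 566.4 kg/h

ṁ = 566 kg/h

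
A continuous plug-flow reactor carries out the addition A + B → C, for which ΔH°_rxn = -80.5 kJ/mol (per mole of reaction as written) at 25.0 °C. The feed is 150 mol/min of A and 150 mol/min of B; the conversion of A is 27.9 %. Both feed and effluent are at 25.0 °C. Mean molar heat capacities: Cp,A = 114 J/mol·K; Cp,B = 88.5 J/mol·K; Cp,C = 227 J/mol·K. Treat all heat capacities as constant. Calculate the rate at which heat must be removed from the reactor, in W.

Q_out = 56100 W

Extent of reaction ξ = 0.279 × 150 = 41.85 mol/min
Reaction term: ξ·ΔH°_rxn = 41.85 × -80.5 = -3368.9 kJ/min
Q = ΔH = -3368.9 kJ/min = -56.149 kW
Heat removed = 56149 W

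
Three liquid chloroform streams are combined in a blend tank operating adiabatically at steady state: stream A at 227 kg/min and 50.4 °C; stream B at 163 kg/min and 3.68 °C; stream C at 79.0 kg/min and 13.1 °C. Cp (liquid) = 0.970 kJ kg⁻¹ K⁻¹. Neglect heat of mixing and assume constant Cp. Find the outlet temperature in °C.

Adiabatic, steady state ⇒ Σ ṁᵢCp,ᵢ(T_out − Tᵢ) = 0
Σ ṁᵢCp,ᵢTᵢ = 227×0.970×50.4 + 163×0.970×3.68 + 79.0×0.970×13.1 = 12683
Σ ṁᵢCp,ᵢ = 227×0.970 + 163×0.970 + 79.0×0.970 = 454.93
T_out = 12683 / 454.93 = 27.88 °C

T_out = 27.9 °C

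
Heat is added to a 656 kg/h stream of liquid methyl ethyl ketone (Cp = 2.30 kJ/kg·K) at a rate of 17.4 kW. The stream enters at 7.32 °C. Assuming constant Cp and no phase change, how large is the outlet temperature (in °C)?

Q = 17.4 kW = 62640 kJ/h
ΔT = Q/(ṁ·Cp) = 62640/(656×2.30) = 41.516 K
T_out = 7.32 + 41.516 = 48.836 °C

T_out = 48.8 °C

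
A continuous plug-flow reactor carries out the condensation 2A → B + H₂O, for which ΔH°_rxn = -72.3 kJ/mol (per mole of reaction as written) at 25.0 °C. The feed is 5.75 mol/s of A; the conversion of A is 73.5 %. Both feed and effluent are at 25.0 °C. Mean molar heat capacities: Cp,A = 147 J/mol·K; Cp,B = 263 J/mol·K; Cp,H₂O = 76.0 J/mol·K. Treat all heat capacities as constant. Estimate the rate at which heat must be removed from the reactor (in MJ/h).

Q_out = 550 MJ/h

Extent of reaction ξ = 0.735 × 5.75 / 2 = 2.1131 mol/s
Reaction term: ξ·ΔH°_rxn = 2.1131 × -72.3 = -152.78 kJ/s
Q = ΔH = -152.78 kJ/s = -152.78 kW
Heat removed = 550 MJ/h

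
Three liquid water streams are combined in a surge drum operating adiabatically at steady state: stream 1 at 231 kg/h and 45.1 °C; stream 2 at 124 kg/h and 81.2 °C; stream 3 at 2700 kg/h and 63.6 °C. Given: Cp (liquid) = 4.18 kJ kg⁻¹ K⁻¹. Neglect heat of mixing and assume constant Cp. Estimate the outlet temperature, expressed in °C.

T_out = 62.9 °C

Adiabatic, steady state ⇒ Σ ṁᵢCp,ᵢ(T_out − Tᵢ) = 0
Σ ṁᵢCp,ᵢTᵢ = 231×4.18×45.1 + 124×4.18×81.2 + 2700×4.18×63.6 = 803420
Σ ṁᵢCp,ᵢ = 231×4.18 + 124×4.18 + 2700×4.18 = 12770
T_out = 803420 / 12770 = 62.916 °C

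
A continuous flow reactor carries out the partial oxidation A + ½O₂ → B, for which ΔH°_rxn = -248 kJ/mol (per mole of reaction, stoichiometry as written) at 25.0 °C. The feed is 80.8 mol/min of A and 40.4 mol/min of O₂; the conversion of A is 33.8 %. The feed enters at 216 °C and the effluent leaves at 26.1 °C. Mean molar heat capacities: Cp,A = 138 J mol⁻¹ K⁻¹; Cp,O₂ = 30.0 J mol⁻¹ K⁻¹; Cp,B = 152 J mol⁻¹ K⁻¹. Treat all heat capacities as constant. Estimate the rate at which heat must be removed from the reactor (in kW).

Q_out = 152 kW

Extent of reaction ξ = 0.338 × 80.8 = 27.31 mol/min
Reaction term: ξ·ΔH°_rxn = 27.31 × -248 = -6773 kJ/min
Sensible, feed 216→25 °C: -2361.2 kJ/min
Outlet flows (mol/min): A 53.49, O₂ 26.745, B 27.31
Sensible, products 25→26.1 °C: 13.569 kJ/min
Q = ΔH = -9120.6 kJ/min = -152.01 kW
Heat removed = 152.01 kW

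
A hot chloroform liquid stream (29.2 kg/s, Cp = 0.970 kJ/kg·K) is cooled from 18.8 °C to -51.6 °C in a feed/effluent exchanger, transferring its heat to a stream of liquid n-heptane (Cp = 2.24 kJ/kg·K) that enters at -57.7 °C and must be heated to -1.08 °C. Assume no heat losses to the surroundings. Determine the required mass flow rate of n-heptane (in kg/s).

ṁ_c = 15.7 kg/s

Heat released by hot stream: Q = 29.2 × 0.970 × (18.8 − -51.6) = 1994 kJ/s
Energy balance on cold side (adiabatic exchanger): Q = ṁ_c·Cp_c·(T_c,out − T_c,in)
ṁ_c = 1994 / [2.24 × (-1.08 − -57.7)] = 15.722 kg/s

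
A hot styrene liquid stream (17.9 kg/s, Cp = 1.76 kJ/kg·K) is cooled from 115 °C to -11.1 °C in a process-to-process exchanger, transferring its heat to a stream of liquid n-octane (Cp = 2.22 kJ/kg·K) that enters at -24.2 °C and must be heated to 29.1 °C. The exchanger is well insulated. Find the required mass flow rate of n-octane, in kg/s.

Heat released by hot stream: Q = 17.9 × 1.76 × (115 − -11.1) = 3972.7 kJ/s
Energy balance on cold side (adiabatic exchanger): Q = ṁ_c·Cp_c·(T_c,out − T_c,in)
ṁ_c = 3972.7 / [2.22 × (29.1 − -24.2)] = 33.574 kg/s

ṁ_c = 33.6 kg/s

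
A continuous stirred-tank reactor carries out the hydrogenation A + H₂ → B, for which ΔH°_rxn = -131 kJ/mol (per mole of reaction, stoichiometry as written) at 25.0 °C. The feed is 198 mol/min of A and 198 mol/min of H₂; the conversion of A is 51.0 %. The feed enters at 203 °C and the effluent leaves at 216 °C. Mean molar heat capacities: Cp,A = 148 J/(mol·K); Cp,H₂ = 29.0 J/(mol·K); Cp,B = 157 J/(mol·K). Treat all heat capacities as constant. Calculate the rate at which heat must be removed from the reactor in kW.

Q_out = 219 kW

Extent of reaction ξ = 0.510 × 198 = 100.98 mol/min
Reaction term: ξ·ΔH°_rxn = 100.98 × -131 = -13228 kJ/min
Sensible, feed 203→25 °C: -6238.2 kJ/min
Outlet flows (mol/min): A 97.02, H₂ 97.02, B 100.98
Sensible, products 25→216 °C: 6308 kJ/min
Q = ΔH = -13159 kJ/min = -219.31 kW
Heat removed = 219.31 kW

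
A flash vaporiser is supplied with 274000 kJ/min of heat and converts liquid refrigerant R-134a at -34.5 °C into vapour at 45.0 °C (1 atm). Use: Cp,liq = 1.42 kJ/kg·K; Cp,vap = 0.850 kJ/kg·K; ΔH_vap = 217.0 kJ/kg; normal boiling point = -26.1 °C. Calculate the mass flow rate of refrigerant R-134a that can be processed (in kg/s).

Δh = 1.42×(-26.1−-34.5) + 217.0 + 0.850×(45.0−-26.1) = 289.36 kJ/kg
Q = 274000 kJ/min = 4566.7 kJ/s = 4566.7 kJ/s
ṁ = Q/Δh = 4566.7 / 289.36 = 15.782 kg/s

ṁ = 15.8 kg/s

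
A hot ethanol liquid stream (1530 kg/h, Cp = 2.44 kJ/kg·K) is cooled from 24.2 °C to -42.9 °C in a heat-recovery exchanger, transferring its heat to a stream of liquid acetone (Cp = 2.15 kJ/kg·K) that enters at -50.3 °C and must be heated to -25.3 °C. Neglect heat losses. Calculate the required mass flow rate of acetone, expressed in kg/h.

ṁ_c = 4660 kg/h

Heat released by hot stream: Q = 1530 × 2.44 × (24.2 − -42.9) = 250500 kJ/h
Energy balance on cold side (adiabatic exchanger): Q = ṁ_c·Cp_c·(T_c,out − T_c,in)
ṁ_c = 250500 / [2.15 × (-25.3 − -50.3)] = 4660.4 kg/h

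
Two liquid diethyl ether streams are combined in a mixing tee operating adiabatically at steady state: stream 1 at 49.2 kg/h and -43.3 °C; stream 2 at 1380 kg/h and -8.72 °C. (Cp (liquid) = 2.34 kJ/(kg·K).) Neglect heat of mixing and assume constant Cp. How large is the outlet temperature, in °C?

T_out = -9.91 °C

Adiabatic, steady state ⇒ Σ ṁᵢCp,ᵢ(T_out − Tᵢ) = 0
Σ ṁᵢCp,ᵢTᵢ = 49.2×2.34×-43.3 + 1380×2.34×-8.72 = -33144
Σ ṁᵢCp,ᵢ = 49.2×2.34 + 1380×2.34 = 3344.3
T_out = -33144 / 3344.3 = -9.9104 °C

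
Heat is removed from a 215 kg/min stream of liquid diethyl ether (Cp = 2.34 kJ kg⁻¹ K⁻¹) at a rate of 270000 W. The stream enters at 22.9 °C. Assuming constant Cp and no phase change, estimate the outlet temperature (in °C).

Q = 270000 W = 16200 kJ/min
ΔT = Q/(ṁ·Cp) = 16200/(215×2.34) = 32.2 K
T_out = 22.9 − 32.2 = -9.3004 °C

T_out = -9.30 °C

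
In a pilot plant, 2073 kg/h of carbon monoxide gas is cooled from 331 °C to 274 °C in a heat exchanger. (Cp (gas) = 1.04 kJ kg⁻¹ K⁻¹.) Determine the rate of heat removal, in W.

Q_c = 34100 W

Q = ṁ·Cp·ΔT = 2073 × 1.04 × (274 − 331) = -122890 kJ/h
Converting: 122890 / 3600 s = 34.135 kW
Cooling duty = 34135 W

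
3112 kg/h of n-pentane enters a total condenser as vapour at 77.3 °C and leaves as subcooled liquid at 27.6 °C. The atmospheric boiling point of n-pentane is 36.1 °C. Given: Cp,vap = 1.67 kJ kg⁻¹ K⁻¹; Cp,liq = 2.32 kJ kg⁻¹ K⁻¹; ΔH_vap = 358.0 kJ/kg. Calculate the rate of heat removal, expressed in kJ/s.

vapour 77.3→36.1 °C: -68.804 kJ/kg
condensation at 36.1 °C: -358 kJ/kg
liquid 36.1→27.6 °C: -19.72 kJ/kg
Δh = -68.804 + -358 + -19.72 = -446.52 kJ/kg
Q = ṁ·Δh = 3112 kg/h × -446.52 kJ/kg = -1.3896e+06 kJ/h
|Q| = 386 kW

Q_c = 386 kJ/s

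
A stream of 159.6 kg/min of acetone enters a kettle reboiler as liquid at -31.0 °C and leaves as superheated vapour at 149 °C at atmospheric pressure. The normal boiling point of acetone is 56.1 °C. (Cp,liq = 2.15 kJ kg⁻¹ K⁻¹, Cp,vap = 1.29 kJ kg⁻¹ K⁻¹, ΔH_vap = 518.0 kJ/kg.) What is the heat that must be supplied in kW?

liquid -31.0→56.1 °C: 187.26 kJ/kg
vaporisation at 56.1 °C: 518 kJ/kg
vapour 56.1→149 °C: 119.84 kJ/kg
Δh = 187.26 + 518 + 119.84 = 825.11 kJ/kg
Q = ṁ·Δh = 159.6 kg/min × 825.11 kJ/kg = 131690 kJ/min
|Q| = 2194.8 kW

Q = 2190 kW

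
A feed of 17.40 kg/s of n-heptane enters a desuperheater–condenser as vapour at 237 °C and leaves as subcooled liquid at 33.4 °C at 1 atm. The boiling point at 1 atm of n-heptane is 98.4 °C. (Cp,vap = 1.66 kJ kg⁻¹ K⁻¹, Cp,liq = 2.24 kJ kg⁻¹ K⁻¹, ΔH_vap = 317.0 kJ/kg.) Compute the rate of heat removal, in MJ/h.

Q_c = 43400 MJ/h

vapour 237→98.4 °C: -230.08 kJ/kg
condensation at 98.4 °C: -317 kJ/kg
liquid 98.4→33.4 °C: -145.6 kJ/kg
Δh = -230.08 + -317 + -145.6 = -692.68 kJ/kg
Q = ṁ·Δh = 17.40 kg/s × -692.68 kJ/kg = -12053 kJ/s
|Q| = 12053 kW = 43389 MJ/h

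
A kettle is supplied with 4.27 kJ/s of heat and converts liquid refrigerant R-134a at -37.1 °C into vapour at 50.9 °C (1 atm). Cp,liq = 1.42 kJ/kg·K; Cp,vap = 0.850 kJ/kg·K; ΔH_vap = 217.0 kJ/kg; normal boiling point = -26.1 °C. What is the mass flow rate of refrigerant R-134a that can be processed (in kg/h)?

Δh = 1.42×(-26.1−-37.1) + 217.0 + 0.850×(50.9−-26.1) = 298.07 kJ/kg
Q = 4.27 kJ/s = 4.27 kJ/s = 15372 kJ/h
ṁ = Q/Δh = 15372 / 298.07 = 51.572 kg/h

ṁ = 51.6 kg/h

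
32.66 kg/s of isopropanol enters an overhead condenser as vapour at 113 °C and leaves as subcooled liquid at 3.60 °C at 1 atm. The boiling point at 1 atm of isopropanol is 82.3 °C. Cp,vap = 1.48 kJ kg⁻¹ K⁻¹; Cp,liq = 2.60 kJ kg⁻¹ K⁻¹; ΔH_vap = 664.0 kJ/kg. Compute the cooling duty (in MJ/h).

Q_c = 107000 MJ/h

vapour 113→82.3 °C: -45.436 kJ/kg
condensation at 82.3 °C: -664 kJ/kg
liquid 82.3→3.60 °C: -204.62 kJ/kg
Δh = -45.436 + -664 + -204.62 = -914.06 kJ/kg
Q = ṁ·Δh = 32.66 kg/s × -914.06 kJ/kg = -29853 kJ/s
|Q| = 29853 kW = 107470 MJ/h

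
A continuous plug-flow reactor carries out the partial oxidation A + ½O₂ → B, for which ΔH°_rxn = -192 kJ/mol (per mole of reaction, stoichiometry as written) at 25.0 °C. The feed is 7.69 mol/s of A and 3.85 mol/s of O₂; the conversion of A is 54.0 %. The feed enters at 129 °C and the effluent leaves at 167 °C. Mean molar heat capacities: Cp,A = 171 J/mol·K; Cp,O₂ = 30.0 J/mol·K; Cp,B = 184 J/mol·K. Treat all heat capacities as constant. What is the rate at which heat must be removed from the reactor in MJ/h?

Extent of reaction ξ = 0.540 × 7.69 = 4.1526 mol/s
Reaction term: ξ·ΔH°_rxn = 4.1526 × -192 = -797.3 kJ/s
Sensible, feed 129→25 °C: -148.77 kJ/s
Outlet flows (mol/s): A 3.5374, O₂ 1.7737, B 4.1526
Sensible, products 25→167 °C: 201.95 kJ/s
Q = ΔH = -744.12 kJ/s = -744.12 kW
Heat removed = 2678.8 MJ/h

Q_out = 2680 MJ/h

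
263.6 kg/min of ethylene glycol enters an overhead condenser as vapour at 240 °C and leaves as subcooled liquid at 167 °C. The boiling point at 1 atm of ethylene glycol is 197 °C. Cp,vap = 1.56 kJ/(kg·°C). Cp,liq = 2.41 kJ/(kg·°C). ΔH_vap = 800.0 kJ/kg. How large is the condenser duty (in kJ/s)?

vapour 240→197 °C: -67.08 kJ/kg
condensation at 197 °C: -800 kJ/kg
liquid 197→167 °C: -72.3 kJ/kg
Δh = -67.08 + -800 + -72.3 = -939.38 kJ/kg
Q = ṁ·Δh = 263.6 kg/min × -939.38 kJ/kg = -247620 kJ/min
|Q| = 4127 kW

Q_c = 4130 kJ/s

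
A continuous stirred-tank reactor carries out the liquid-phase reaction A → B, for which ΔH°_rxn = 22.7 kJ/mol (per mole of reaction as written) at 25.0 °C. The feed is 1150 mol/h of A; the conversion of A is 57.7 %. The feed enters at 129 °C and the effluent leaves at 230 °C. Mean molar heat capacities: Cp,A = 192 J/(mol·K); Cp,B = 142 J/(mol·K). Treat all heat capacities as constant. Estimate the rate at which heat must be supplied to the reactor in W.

Q_in = 8490 W

Extent of reaction ξ = 0.577 × 1150 = 663.55 mol/h
Reaction term: ξ·ΔH°_rxn = 663.55 × 22.7 = 15063 kJ/h
Sensible, feed 129→25 °C: -22963 kJ/h
Outlet flows (mol/h): A 486.45, B 663.55
Sensible, products 25→230 °C: 38463 kJ/h
Q = ΔH = 30562 kJ/h = 8.4894 kW
Heat supplied = 8489.4 W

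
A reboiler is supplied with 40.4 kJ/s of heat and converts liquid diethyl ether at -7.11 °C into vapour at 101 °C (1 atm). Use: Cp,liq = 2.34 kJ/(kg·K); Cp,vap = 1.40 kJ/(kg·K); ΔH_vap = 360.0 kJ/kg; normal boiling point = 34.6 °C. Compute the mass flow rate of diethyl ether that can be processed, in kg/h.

Δh = 2.34×(34.6−-7.11) + 360.0 + 1.40×(101−34.6) = 550.56 kJ/kg
Q = 40.4 kJ/s = 40.4 kJ/s = 145440 kJ/h
ṁ = Q/Δh = 145440 / 550.56 = 264.17 kg/h

ṁ = 264 kg/h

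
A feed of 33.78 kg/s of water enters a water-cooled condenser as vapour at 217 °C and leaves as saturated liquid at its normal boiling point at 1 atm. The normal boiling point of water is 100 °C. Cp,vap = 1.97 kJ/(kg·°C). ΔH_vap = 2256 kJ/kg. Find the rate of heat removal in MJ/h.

Q_c = 302000 MJ/h

vapour 217→100 °C: -230.49 kJ/kg
condensation at 100 °C: -2256 kJ/kg
Δh = -230.49 + -2256 = -2486.5 kJ/kg
Q = ṁ·Δh = 33.78 kg/s × -2486.5 kJ/kg = -83994 kJ/s
|Q| = 83994 kW = 302380 MJ/h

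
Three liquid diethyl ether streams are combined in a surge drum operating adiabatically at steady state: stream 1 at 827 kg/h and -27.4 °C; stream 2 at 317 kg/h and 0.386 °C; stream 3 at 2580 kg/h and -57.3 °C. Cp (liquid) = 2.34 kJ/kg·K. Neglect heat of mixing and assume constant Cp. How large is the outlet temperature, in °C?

T_out = -45.7 °C

Adiabatic, steady state ⇒ Σ ṁᵢCp,ᵢ(T_out − Tᵢ) = 0
Σ ṁᵢCp,ᵢTᵢ = 827×2.34×-27.4 + 317×2.34×0.386 + 2580×2.34×-57.3 = -398670
Σ ṁᵢCp,ᵢ = 827×2.34 + 317×2.34 + 2580×2.34 = 8714.2
T_out = -398670 / 8714.2 = -45.75 °C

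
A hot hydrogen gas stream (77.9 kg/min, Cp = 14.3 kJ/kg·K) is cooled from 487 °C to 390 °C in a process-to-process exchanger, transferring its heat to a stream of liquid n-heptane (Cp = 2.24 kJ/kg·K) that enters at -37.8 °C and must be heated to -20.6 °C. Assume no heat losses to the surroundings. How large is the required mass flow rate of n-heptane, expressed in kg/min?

Heat released by hot stream: Q = 77.9 × 14.3 × (487 − 390) = 108060 kJ/min
Energy balance on cold side (adiabatic exchanger): Q = ṁ_c·Cp_c·(T_c,out − T_c,in)
ṁ_c = 108060 / [2.24 × (-20.6 − -37.8)] = 2804.6 kg/min

ṁ_c = 2800 kg/min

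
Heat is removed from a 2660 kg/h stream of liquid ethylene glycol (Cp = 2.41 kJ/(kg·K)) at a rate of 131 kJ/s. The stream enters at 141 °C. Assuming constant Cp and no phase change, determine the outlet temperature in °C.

Q = 131 kJ/s = 471600 kJ/h
ΔT = Q/(ṁ·Cp) = 471600/(2660×2.41) = 73.566 K
T_out = 141 − 73.566 = 67.434 °C

T_out = 67.4 °C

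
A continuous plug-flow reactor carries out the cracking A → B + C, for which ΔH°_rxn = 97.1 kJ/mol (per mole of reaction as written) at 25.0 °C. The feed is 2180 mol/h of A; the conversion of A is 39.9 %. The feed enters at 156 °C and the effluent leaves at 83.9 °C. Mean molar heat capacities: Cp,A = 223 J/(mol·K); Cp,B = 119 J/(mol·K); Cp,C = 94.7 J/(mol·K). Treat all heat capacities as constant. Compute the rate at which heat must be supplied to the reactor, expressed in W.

Extent of reaction ξ = 0.399 × 2180 = 869.82 mol/h
Reaction term: ξ·ΔH°_rxn = 869.82 × 97.1 = 84460 kJ/h
Sensible, feed 156→25 °C: -63684 kJ/h
Outlet flows (mol/h): A 1310.2, B 869.82, C 869.82
Sensible, products 25→83.9 °C: 28157 kJ/h
Q = ΔH = 48932 kJ/h = 13.592 kW
Heat supplied = 13592 W

Q_in = 13600 W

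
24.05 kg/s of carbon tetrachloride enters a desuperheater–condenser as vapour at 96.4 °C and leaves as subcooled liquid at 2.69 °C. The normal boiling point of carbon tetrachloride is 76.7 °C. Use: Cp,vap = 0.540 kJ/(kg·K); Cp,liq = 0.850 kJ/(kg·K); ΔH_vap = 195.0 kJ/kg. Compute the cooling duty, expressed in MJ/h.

vapour 96.4→76.7 °C: -10.638 kJ/kg
condensation at 76.7 °C: -195 kJ/kg
liquid 76.7→2.69 °C: -62.909 kJ/kg
Δh = -10.638 + -195 + -62.909 = -268.55 kJ/kg
Q = ṁ·Δh = 24.05 kg/s × -268.55 kJ/kg = -6458.5 kJ/s
|Q| = 6458.5 kW = 23251 MJ/h

Q_c = 23300 MJ/h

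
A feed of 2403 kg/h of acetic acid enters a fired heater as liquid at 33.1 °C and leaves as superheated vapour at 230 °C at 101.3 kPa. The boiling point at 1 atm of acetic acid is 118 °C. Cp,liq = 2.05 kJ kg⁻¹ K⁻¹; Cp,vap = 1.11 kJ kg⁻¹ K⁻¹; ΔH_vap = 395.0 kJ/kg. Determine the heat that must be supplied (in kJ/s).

liquid 33.1→118 °C: 174.04 kJ/kg
vaporisation at 118 °C: 395 kJ/kg
vapour 118→230 °C: 124.32 kJ/kg
Δh = 174.04 + 395 + 124.32 = 693.37 kJ/kg
Q = ṁ·Δh = 2403 kg/h × 693.37 kJ/kg = 1.6662e+06 kJ/h
|Q| = 462.82 kW

Q = 463 kJ/s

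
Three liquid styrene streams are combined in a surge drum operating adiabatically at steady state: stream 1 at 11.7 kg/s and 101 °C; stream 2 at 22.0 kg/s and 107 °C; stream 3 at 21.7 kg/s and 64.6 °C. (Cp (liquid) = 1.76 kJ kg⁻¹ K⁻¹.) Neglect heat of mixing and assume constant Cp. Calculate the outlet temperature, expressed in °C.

Energy balance with Q = 0: Σ ṁᵢCp,ᵢ(T_out − Tᵢ) = 0
Σ ṁᵢCp,ᵢTᵢ = 11.7×1.76×101 + 22.0×1.76×107 + 21.7×1.76×64.6 = 8690
Σ ṁᵢCp,ᵢ = 11.7×1.76 + 22.0×1.76 + 21.7×1.76 = 97.504
T_out = 8690 / 97.504 = 89.125 °C

T_out = 89.1 °C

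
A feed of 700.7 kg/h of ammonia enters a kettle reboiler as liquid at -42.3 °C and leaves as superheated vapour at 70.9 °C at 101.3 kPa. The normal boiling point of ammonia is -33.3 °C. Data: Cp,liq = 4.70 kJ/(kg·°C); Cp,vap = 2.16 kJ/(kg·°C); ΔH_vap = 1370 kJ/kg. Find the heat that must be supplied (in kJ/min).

liquid -42.3→-33.3 °C: 42.3 kJ/kg
vaporisation at -33.3 °C: 1370 kJ/kg
vapour -33.3→70.9 °C: 225.07 kJ/kg
Δh = 42.3 + 1370 + 225.07 = 1637.4 kJ/kg
Q = ṁ·Δh = 700.7 kg/h × 1637.4 kJ/kg = 1.1473e+06 kJ/h
|Q| = 318.7 kW = 19122 kJ/min

Q = 19100 kJ/min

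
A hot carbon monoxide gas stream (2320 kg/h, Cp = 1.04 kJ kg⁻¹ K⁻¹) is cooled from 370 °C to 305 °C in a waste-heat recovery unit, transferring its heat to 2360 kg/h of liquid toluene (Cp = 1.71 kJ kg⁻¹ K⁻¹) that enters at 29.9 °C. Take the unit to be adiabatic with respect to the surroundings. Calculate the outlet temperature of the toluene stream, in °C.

T_c,out = 68.8 °C

Heat released by hot stream: Q = 2320 × 1.04 × (370 − 305) = 156830 kJ/h
Energy balance on cold side (adiabatic exchanger): Q = ṁ_c·Cp_c·(T_c,out − T_c,in)
T_c,out = 29.9 + 156830/(2360 × 1.71) = 68.762 °C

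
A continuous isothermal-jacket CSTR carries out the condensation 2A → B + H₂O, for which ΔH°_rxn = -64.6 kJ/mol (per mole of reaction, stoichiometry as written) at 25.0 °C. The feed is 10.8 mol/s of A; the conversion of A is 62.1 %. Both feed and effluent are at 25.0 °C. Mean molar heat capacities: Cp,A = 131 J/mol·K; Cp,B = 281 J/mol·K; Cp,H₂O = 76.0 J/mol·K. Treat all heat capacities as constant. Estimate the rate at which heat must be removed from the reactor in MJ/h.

Extent of reaction ξ = 0.621 × 10.8 / 2 = 3.3534 mol/s
Reaction term: ξ·ΔH°_rxn = 3.3534 × -64.6 = -216.63 kJ/s
Q = ΔH = -216.63 kJ/s = -216.63 kW
Heat removed = 779.87 MJ/h

Q_out = 780 MJ/h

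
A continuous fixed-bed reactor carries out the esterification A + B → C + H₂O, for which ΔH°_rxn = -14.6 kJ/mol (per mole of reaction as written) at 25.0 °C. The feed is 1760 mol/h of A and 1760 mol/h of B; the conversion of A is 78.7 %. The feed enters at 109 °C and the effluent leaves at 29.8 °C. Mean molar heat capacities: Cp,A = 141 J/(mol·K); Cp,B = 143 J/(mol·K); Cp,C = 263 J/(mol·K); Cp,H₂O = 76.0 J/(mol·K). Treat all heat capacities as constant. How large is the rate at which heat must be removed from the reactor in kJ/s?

Extent of reaction ξ = 0.787 × 1760 = 1385.1 mol/h
Reaction term: ξ·ΔH°_rxn = 1385.1 × -14.6 = -20223 kJ/h
Sensible, feed 109→25 °C: -41987 kJ/h
Outlet flows (mol/h): A 374.88, B 374.88, C 1385.1, H₂O 1385.1
Sensible, products 25→29.8 °C: 2764.9 kJ/h
Q = ΔH = -59444 kJ/h = -16.512 kW
Heat removed = 16.512 kJ/s

Q_out = 16.5 kJ/s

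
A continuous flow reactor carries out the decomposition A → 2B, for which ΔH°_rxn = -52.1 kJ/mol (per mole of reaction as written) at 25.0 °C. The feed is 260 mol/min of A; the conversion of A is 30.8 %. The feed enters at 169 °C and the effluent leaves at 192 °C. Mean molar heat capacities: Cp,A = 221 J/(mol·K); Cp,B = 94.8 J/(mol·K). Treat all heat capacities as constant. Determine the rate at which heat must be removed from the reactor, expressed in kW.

Q_out = 54.5 kW

Extent of reaction ξ = 0.308 × 260 = 80.08 mol/min
Reaction term: ξ·ΔH°_rxn = 80.08 × -52.1 = -4172.2 kJ/min
Sensible, feed 169→25 °C: -8274.2 kJ/min
Outlet flows (mol/min): A 179.92, B 160.16
Sensible, products 25→192 °C: 9175.9 kJ/min
Q = ΔH = -3270.5 kJ/min = -54.509 kW
Heat removed = 54.509 kW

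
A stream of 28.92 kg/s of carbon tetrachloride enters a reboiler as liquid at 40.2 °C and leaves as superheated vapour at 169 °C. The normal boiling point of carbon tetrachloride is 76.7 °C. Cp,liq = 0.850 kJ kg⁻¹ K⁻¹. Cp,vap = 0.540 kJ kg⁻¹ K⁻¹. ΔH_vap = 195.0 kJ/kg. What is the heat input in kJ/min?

liquid 40.2→76.7 °C: 31.025 kJ/kg
vaporisation at 76.7 °C: 195 kJ/kg
vapour 76.7→169 °C: 49.842 kJ/kg
Δh = 31.025 + 195 + 49.842 = 275.87 kJ/kg
Q = ṁ·Δh = 28.92 kg/s × 275.87 kJ/kg = 7978.1 kJ/s
|Q| = 7978.1 kW = 478680 kJ/min

Q = 479000 kJ/min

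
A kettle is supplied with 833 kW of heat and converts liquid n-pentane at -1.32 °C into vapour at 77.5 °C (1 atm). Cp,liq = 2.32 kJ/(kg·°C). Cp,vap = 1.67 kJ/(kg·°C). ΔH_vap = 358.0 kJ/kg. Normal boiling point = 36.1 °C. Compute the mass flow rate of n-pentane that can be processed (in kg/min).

Δh = 2.32×(36.1−-1.32) + 358.0 + 1.67×(77.5−36.1) = 513.95 kJ/kg
Q = 833 kW = 833 kJ/s = 49980 kJ/min
ṁ = Q/Δh = 49980 / 513.95 = 97.246 kg/min

ṁ = 97.2 kg/min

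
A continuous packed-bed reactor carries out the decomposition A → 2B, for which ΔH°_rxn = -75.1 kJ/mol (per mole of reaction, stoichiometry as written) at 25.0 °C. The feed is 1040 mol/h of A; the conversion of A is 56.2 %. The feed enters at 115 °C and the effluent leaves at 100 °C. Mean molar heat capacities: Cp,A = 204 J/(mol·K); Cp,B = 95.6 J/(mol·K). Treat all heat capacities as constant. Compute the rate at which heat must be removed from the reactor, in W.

Extent of reaction ξ = 0.562 × 1040 = 584.48 mol/h
Reaction term: ξ·ΔH°_rxn = 584.48 × -75.1 = -43894 kJ/h
Sensible, feed 115→25 °C: -19094 kJ/h
Outlet flows (mol/h): A 455.52, B 1169
Sensible, products 25→100 °C: 15351 kJ/h
Q = ΔH = -47638 kJ/h = -13.233 kW
Heat removed = 13233 W

Q_out = 13200 W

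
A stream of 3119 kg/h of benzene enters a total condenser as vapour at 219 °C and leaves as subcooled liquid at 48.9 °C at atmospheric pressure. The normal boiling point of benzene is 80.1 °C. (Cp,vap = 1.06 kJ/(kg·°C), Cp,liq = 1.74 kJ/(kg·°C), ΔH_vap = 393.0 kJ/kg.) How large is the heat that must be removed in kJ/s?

Q_c = 515 kJ/s

vapour 219→80.1 °C: -147.23 kJ/kg
condensation at 80.1 °C: -393 kJ/kg
liquid 80.1→48.9 °C: -54.288 kJ/kg
Δh = -147.23 + -393 + -54.288 = -594.52 kJ/kg
Q = ṁ·Δh = 3119 kg/h × -594.52 kJ/kg = -1.8543e+06 kJ/h
|Q| = 515.09 kW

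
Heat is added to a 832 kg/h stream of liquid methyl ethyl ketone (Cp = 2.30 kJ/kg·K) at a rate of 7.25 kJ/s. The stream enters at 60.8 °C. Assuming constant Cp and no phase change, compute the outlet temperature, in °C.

T_out = 74.4 °C

Q = 7.25 kJ/s = 26100 kJ/h
ΔT = Q/(ṁ·Cp) = 26100/(832×2.30) = 13.639 K
T_out = 60.8 + 13.639 = 74.439 °C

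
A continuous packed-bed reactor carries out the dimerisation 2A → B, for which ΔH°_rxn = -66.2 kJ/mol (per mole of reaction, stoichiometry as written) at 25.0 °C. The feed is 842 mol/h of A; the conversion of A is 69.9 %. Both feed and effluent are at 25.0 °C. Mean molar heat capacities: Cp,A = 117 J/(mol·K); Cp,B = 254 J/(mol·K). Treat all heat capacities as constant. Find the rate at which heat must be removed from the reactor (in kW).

Extent of reaction ξ = 0.699 × 842 / 2 = 294.28 mol/h
Reaction term: ξ·ΔH°_rxn = 294.28 × -66.2 = -19481 kJ/h
Q = ΔH = -19481 kJ/h = -5.4115 kW
Heat removed = 5.4115 kW

Q_out = 5.41 kW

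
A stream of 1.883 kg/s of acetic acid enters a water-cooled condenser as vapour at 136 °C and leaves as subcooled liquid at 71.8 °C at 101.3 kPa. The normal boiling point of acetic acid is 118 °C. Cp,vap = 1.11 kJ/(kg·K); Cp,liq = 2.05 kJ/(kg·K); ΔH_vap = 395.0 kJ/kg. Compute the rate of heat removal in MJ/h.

vapour 136→118 °C: -19.98 kJ/kg
condensation at 118 °C: -395 kJ/kg
liquid 118→71.8 °C: -94.71 kJ/kg
Δh = -19.98 + -395 + -94.71 = -509.69 kJ/kg
Q = ṁ·Δh = 1.883 kg/s × -509.69 kJ/kg = -959.75 kJ/s
|Q| = 959.75 kW = 3455.1 MJ/h

Q_c = 3460 MJ/h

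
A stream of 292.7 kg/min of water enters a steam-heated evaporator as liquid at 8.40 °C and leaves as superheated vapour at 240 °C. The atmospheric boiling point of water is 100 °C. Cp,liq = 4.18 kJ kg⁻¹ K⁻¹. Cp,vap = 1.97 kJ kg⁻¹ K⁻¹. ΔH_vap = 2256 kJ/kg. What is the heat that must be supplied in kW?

Q = 14200 kW

liquid 8.40→100 °C: 382.89 kJ/kg
vaporisation at 100 °C: 2256 kJ/kg
vapour 100→240 °C: 275.8 kJ/kg
Δh = 382.89 + 2256 + 275.8 = 2914.7 kJ/kg
Q = ṁ·Δh = 292.7 kg/min × 2914.7 kJ/kg = 853130 kJ/min
|Q| = 14219 kW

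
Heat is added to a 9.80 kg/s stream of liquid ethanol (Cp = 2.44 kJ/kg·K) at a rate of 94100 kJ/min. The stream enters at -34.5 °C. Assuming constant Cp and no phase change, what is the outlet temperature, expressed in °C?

T_out = 31.1 °C

Q = 94100 kJ/min = 1568.3 kJ/s
ΔT = Q/(ṁ·Cp) = 1568.3/(9.80×2.44) = 65.588 K
T_out = -34.5 + 65.588 = 31.088 °C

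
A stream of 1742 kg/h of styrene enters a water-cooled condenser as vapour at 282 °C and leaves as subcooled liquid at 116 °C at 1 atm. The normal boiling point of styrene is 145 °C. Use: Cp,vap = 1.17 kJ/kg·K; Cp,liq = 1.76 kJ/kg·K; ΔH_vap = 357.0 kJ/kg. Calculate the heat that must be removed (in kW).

vapour 282→145 °C: -160.29 kJ/kg
condensation at 145 °C: -357 kJ/kg
liquid 145→116 °C: -51.04 kJ/kg
Δh = -160.29 + -357 + -51.04 = -568.33 kJ/kg
Q = ṁ·Δh = 1742 kg/h × -568.33 kJ/kg = -990030 kJ/h
|Q| = 275.01 kW

Q_c = 275 kW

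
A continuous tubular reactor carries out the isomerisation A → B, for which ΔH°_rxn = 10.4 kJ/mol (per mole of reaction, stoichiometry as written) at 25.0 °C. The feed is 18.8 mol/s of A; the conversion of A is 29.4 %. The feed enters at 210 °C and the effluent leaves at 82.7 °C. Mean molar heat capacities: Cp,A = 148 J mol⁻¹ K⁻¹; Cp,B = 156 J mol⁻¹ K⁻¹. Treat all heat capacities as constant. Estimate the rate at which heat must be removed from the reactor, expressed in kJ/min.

Extent of reaction ξ = 0.294 × 18.8 = 5.5272 mol/s
Reaction term: ξ·ΔH°_rxn = 5.5272 × 10.4 = 57.483 kJ/s
Sensible, feed 210→25 °C: -514.74 kJ/s
Outlet flows (mol/s): A 13.273, B 5.5272
Sensible, products 25→82.7 °C: 163.1 kJ/s
Q = ΔH = -294.17 kJ/s = -294.17 kW
Heat removed = 17650 kJ/min

Q_out = 17600 kJ/min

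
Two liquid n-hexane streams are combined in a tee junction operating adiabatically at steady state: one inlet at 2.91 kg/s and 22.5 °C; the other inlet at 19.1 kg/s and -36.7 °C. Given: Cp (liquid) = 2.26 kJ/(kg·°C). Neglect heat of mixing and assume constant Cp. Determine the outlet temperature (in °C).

T_out = -28.9 °C

No heat crosses the boundary, so H_out = H_in.
Σ ṁᵢCp,ᵢTᵢ = 2.91×2.26×22.5 + 19.1×2.26×-36.7 = -1436.2
Σ ṁᵢCp,ᵢ = 2.91×2.26 + 19.1×2.26 = 49.743
T_out = -1436.2 / 49.743 = -28.873 °C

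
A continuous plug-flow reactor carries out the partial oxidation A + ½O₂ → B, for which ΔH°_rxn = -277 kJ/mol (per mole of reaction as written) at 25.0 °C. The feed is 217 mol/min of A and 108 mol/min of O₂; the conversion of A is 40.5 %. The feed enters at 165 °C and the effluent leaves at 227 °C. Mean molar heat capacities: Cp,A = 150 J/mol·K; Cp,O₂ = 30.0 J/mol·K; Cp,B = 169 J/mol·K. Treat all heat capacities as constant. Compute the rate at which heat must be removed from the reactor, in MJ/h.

Extent of reaction ξ = 0.405 × 217 = 87.885 mol/min
Reaction term: ξ·ΔH°_rxn = 87.885 × -277 = -24344 kJ/min
Sensible, feed 165→25 °C: -5010.6 kJ/min
Outlet flows (mol/min): A 129.12, O₂ 64.058, B 87.885
Sensible, products 25→227 °C: 7300.6 kJ/min
Q = ΔH = -22054 kJ/min = -367.57 kW
Heat removed = 1323.2 MJ/h

Q_out = 1320 MJ/h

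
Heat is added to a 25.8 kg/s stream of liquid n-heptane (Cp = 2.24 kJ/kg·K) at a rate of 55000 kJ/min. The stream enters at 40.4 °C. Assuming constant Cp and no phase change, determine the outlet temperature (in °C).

Q = 55000 kJ/min = 916.67 kJ/s
ΔT = Q/(ṁ·Cp) = 916.67/(25.8×2.24) = 15.861 K
T_out = 40.4 + 15.861 = 56.261 °C

T_out = 56.3 °C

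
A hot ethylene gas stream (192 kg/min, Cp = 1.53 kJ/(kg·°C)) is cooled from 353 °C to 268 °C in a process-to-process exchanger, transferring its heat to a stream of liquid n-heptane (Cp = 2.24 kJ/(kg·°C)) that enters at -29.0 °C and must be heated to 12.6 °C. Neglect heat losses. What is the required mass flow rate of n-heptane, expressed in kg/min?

ṁ_c = 268 kg/min

Heat released by hot stream: Q = 192 × 1.53 × (353 − 268) = 24970 kJ/min
Energy balance on cold side (adiabatic exchanger): Q = ṁ_c·Cp_c·(T_c,out − T_c,in)
ṁ_c = 24970 / [2.24 × (12.6 − -29.0)] = 267.96 kg/min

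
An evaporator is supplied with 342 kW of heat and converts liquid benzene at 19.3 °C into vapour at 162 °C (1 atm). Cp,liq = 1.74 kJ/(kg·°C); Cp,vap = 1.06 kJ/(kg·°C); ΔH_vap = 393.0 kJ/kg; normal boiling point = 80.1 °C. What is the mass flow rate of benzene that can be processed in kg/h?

Δh = 1.74×(80.1−19.3) + 393.0 + 1.06×(162−80.1) = 585.61 kJ/kg
Q = 342 kW = 342 kJ/s = 1.2312e+06 kJ/h
ṁ = Q/Δh = 1.2312e+06 / 585.61 = 2102.4 kg/h

ṁ = 2100 kg/h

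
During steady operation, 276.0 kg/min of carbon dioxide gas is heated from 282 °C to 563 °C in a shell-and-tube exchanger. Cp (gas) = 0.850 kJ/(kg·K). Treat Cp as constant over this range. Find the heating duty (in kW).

Q = 1100 kW

Q = ṁ·Cp·ΔT = 276.0 × 0.850 × (563 − 282) = 65923 kJ/min
Converting: 65923 / 60 s = 1098.7 kW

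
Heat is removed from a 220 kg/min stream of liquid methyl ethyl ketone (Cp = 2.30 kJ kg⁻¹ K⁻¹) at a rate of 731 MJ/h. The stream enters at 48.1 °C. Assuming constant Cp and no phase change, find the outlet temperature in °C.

Q = 731 MJ/h = 12183 kJ/min
ΔT = Q/(ṁ·Cp) = 12183/(220×2.30) = 24.078 K
T_out = 48.1 − 24.078 = 24.022 °C

T_out = 24.0 °C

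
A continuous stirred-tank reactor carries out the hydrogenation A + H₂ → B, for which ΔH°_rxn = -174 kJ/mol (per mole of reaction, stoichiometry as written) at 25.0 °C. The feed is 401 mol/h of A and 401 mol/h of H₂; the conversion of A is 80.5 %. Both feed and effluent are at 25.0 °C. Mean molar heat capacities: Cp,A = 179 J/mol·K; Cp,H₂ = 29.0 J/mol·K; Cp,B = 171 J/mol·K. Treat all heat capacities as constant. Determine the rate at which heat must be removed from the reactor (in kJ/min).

Extent of reaction ξ = 0.805 × 401 = 322.81 mol/h
Reaction term: ξ·ΔH°_rxn = 322.81 × -174 = -56168 kJ/h
Q = ΔH = -56168 kJ/h = -15.602 kW
Heat removed = 936.13 kJ/min

Q_out = 936 kJ/min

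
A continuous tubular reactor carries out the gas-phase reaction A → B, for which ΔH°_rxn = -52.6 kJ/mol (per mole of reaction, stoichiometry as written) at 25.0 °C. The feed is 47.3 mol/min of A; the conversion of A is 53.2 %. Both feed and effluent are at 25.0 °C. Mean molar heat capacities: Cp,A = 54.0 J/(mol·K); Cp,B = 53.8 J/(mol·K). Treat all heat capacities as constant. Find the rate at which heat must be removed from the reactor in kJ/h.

Q_out = 79400 kJ/h

Extent of reaction ξ = 0.532 × 47.3 = 25.164 mol/min
Reaction term: ξ·ΔH°_rxn = 25.164 × -52.6 = -1323.6 kJ/min
Q = ΔH = -1323.6 kJ/min = -22.06 kW
Heat removed = 79416 kJ/h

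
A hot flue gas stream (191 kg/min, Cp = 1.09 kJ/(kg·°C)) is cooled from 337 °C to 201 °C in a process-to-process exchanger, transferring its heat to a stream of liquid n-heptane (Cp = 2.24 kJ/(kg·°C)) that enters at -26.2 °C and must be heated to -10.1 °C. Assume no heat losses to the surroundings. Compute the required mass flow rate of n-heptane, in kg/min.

ṁ_c = 785 kg/min

Heat released by hot stream: Q = 191 × 1.09 × (337 − 201) = 28314 kJ/min
Energy balance on cold side (adiabatic exchanger): Q = ṁ_c·Cp_c·(T_c,out − T_c,in)
ṁ_c = 28314 / [2.24 × (-10.1 − -26.2)] = 785.1 kg/min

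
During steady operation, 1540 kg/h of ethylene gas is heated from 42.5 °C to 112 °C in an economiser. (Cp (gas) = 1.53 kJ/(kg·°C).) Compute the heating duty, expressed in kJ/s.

Q = 45.5 kJ/s

Q = ṁ·Cp·ΔT = 1540 × 1.53 × (112 − 42.5) = 163760 kJ/h
Converting: 163760 / 3600 s = 45.488 kW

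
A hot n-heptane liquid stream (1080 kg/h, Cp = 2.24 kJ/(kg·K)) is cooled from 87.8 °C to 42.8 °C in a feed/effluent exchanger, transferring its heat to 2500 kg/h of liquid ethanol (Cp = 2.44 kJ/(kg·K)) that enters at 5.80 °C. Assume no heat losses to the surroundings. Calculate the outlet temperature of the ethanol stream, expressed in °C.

Heat released by hot stream: Q = 1080 × 2.24 × (87.8 − 42.8) = 108860 kJ/h
Energy balance on cold side (adiabatic exchanger): Q = ṁ_c·Cp_c·(T_c,out − T_c,in)
T_c,out = 5.80 + 108860/(2500 × 2.44) = 23.647 °C

T_c,out = 23.6 °C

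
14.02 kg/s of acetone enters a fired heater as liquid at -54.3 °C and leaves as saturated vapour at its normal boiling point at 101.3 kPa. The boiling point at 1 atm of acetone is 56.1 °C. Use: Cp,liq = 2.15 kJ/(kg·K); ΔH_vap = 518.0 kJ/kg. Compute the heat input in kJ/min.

Q = 635000 kJ/min

liquid -54.3→56.1 °C: 237.36 kJ/kg
vaporisation at 56.1 °C: 518 kJ/kg
Δh = 237.36 + 518 = 755.36 kJ/kg
Q = ṁ·Δh = 14.02 kg/s × 755.36 kJ/kg = 10590 kJ/s
|Q| = 10590 kW = 635410 kJ/min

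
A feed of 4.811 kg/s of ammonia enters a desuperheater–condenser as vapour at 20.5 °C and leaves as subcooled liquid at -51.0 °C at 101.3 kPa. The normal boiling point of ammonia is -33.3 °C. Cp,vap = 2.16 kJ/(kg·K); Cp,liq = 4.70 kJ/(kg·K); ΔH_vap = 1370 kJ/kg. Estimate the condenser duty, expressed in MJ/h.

vapour 20.5→-33.3 °C: -116.21 kJ/kg
condensation at -33.3 °C: -1370 kJ/kg
liquid -33.3→-51.0 °C: -83.19 kJ/kg
Δh = -116.21 + -1370 + -83.19 = -1569.4 kJ/kg
Q = ṁ·Δh = 4.811 kg/s × -1569.4 kJ/kg = -7550.4 kJ/s
|Q| = 7550.4 kW = 27181 MJ/h

Q_c = 27200 MJ/h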